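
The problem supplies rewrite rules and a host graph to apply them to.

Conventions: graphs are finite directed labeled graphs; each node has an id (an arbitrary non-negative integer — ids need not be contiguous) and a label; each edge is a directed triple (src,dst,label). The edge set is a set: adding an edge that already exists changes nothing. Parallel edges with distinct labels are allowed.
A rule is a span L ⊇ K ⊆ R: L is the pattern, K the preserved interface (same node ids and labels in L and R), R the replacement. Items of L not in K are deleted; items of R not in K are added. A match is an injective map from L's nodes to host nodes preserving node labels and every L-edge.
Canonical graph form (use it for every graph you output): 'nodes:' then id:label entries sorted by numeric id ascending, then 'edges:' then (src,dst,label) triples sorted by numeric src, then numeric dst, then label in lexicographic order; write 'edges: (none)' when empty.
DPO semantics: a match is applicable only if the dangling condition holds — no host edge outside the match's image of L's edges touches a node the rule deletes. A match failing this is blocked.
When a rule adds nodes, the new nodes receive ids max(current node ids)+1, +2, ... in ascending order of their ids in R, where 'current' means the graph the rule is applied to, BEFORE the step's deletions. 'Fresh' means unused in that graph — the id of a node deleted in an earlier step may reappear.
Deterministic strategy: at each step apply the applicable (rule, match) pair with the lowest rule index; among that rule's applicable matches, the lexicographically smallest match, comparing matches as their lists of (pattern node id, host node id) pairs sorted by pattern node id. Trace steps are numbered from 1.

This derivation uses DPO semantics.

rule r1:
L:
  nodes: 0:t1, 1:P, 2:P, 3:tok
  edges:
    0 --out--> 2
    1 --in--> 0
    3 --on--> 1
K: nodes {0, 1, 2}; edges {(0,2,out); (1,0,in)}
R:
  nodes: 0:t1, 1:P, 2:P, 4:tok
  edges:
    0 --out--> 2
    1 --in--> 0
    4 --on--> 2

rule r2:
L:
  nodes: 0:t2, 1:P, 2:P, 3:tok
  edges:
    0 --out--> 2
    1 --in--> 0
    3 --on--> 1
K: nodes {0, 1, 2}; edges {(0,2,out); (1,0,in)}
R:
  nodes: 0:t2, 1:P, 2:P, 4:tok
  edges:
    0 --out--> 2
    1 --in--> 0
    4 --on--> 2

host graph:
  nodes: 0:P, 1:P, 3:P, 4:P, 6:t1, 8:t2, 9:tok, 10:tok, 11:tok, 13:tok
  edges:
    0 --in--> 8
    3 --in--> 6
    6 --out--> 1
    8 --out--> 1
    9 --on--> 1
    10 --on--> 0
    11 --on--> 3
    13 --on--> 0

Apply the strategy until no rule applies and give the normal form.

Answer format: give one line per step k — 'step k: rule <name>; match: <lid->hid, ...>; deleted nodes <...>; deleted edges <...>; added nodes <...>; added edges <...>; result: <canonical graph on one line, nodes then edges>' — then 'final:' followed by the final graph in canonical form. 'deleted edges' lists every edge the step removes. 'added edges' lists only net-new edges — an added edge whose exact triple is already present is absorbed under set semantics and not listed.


step 1: rule r1; match: 0->6, 1->3, 2->1, 3->11; deleted nodes 11; deleted edges (11,3,on); added nodes 14; added edges (14,1,on); result: nodes: 0:P, 1:P, 3:P, 4:P, 6:t1, 8:t2, 9:tok, 10:tok, 13:tok, 14:tok edges: (0,8,in); (3,6,in); (6,1,out); (8,1,out); (9,1,on); (10,0,on); (13,0,on); (14,1,on)
step 2: rule r2; match: 0->8, 1->0, 2->1, 3->10; deleted nodes 10; deleted edges (10,0,on); added nodes 15; added edges (15,1,on); result: nodes: 0:P, 1:P, 3:P, 4:P, 6:t1, 8:t2, 9:tok, 13:tok, 14:tok, 15:tok edges: (0,8,in); (3,6,in); (6,1,out); (8,1,out); (9,1,on); (13,0,on); (14,1,on); (15,1,on)
step 3: rule r2; match: 0->8, 1->0, 2->1, 3->13; deleted nodes 13; deleted edges (13,0,on); added nodes 16; added edges (16,1,on); result: nodes: 0:P, 1:P, 3:P, 4:P, 6:t1, 8:t2, 9:tok, 14:tok, 15:tok, 16:tok edges: (0,8,in); (3,6,in); (6,1,out); (8,1,out); (9,1,on); (14,1,on); (15,1,on); (16,1,on)
final:
nodes: 0:P, 1:P, 3:P, 4:P, 6:t1, 8:t2, 9:tok, 14:tok, 15:tok, 16:tok
edges: (0,8,in); (3,6,in); (6,1,out); (8,1,out); (9,1,on); (14,1,on); (15,1,on); (16,1,on)


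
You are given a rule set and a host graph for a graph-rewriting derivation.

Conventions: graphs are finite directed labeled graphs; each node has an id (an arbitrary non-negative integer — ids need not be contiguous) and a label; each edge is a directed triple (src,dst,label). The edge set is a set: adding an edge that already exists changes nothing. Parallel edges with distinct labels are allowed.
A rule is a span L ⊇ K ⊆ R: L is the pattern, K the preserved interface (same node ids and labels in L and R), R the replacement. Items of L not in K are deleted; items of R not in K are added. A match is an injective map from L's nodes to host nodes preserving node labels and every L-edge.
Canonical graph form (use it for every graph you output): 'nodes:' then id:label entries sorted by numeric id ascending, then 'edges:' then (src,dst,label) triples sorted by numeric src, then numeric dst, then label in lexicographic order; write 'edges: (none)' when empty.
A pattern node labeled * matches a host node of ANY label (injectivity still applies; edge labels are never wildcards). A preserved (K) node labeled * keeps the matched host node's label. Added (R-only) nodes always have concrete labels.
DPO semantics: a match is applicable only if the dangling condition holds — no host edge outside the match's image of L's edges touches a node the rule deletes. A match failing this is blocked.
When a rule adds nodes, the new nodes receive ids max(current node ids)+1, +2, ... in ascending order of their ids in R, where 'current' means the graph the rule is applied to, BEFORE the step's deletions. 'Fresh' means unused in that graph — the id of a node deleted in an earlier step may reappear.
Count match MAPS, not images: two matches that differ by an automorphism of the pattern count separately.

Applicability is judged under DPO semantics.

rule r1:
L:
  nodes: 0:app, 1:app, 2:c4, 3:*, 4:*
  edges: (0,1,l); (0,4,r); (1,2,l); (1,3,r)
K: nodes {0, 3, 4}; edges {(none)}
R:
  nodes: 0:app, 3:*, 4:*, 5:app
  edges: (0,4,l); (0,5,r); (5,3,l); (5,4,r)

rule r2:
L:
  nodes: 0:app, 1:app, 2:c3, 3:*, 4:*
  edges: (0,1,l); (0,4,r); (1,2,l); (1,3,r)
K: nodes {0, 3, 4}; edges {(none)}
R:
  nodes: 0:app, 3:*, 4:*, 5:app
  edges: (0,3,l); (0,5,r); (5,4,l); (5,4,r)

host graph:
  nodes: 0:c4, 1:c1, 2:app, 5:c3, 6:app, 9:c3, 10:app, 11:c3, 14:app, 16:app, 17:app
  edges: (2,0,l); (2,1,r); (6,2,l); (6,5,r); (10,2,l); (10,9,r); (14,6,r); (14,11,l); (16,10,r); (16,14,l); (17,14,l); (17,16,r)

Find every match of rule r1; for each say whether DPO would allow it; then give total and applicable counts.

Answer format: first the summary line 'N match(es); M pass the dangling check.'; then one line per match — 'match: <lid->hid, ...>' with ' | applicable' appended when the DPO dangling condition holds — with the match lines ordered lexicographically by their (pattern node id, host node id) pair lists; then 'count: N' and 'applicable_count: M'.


2 match(es); 0 pass the dangling check.
match: 0->6, 1->2, 2->0, 3->1, 4->5
match: 0->10, 1->2, 2->0, 3->1, 4->9
count: 2
applicable_count: 0


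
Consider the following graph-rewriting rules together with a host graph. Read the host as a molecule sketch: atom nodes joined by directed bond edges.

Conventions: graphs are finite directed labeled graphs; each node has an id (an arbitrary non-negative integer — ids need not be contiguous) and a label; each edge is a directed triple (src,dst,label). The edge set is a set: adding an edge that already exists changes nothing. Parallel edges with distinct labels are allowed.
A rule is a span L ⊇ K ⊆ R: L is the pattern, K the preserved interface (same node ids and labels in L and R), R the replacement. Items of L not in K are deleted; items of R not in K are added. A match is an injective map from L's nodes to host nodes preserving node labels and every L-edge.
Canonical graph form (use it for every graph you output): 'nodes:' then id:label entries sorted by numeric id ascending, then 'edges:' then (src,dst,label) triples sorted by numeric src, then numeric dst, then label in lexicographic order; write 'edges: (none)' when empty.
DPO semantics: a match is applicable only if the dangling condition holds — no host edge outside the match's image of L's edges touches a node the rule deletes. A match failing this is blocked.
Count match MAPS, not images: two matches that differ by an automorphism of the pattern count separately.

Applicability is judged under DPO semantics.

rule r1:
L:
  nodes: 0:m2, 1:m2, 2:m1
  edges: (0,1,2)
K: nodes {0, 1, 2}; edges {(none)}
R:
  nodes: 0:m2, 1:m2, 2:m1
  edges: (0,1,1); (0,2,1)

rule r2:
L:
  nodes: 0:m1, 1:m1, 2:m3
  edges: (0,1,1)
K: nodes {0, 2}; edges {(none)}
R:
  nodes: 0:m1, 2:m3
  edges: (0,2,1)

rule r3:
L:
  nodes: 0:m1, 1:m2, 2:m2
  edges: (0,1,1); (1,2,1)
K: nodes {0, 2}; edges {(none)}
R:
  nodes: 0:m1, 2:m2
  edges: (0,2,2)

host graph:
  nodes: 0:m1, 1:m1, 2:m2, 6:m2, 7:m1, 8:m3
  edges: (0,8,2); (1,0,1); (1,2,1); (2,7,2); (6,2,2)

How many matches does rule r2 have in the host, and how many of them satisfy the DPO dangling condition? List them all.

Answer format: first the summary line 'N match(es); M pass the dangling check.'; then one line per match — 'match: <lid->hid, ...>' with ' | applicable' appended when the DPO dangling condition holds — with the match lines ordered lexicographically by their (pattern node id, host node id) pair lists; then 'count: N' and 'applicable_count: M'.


1 match(es); 0 pass the dangling check.
match: 0->1, 1->0, 2->8
count: 1
applicable_count: 0


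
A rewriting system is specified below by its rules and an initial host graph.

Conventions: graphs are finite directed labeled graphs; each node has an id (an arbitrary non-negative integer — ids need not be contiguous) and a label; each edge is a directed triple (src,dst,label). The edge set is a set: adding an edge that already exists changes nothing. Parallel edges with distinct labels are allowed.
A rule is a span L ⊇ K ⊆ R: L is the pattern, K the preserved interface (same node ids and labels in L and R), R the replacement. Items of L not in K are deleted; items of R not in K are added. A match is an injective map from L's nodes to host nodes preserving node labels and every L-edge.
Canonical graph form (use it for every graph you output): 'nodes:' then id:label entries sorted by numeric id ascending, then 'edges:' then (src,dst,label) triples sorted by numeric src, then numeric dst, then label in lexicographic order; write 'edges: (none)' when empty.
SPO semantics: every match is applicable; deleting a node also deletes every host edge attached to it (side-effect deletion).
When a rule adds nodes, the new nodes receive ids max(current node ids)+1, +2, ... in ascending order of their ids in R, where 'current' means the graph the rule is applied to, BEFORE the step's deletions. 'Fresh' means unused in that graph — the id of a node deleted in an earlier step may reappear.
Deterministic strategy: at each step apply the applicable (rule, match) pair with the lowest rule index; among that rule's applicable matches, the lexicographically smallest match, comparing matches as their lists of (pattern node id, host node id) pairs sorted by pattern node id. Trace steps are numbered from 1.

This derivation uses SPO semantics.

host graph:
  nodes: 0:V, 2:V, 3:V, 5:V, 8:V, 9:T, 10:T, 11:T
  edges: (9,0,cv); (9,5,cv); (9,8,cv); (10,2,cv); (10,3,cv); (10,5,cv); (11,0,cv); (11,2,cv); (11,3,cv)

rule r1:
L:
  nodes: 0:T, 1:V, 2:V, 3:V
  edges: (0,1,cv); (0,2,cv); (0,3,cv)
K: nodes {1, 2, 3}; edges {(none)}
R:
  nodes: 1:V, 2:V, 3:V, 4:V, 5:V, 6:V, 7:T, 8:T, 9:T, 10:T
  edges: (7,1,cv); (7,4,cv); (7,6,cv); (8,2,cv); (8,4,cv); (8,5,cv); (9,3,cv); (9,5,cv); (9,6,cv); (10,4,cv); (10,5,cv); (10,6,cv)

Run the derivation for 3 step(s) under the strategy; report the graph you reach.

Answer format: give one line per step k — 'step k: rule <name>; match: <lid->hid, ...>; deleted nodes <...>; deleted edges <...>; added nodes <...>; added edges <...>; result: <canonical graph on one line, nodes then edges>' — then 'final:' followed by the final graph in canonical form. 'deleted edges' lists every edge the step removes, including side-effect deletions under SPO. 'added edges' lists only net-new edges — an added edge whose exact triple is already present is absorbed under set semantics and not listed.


step 1: rule r1; match: 0->9, 1->0, 2->5, 3->8; deleted nodes 9; deleted edges (9,0,cv); (9,5,cv); (9,8,cv); added nodes 12, 13, 14, 15, 16, 17, 18; added edges (15,0,cv); (15,12,cv); (15,14,cv); (16,5,cv); (16,12,cv); (16,13,cv); (17,8,cv); (17,13,cv); (17,14,cv); (18,12,cv); (18,13,cv); (18,14,cv); result: nodes: 0:V, 2:V, 3:V, 5:V, 8:V, 10:T, 11:T, 12:V, 13:V, 14:V, 15:T, 16:T, 17:T, 18:T edges: (10,2,cv); (10,3,cv); (10,5,cv); (11,0,cv); (11,2,cv); (11,3,cv); (15,0,cv); (15,12,cv); (15,14,cv); (16,5,cv); (16,12,cv); (16,13,cv); (17,8,cv); (17,13,cv); (17,14,cv); (18,12,cv); (18,13,cv); (18,14,cv)
step 2: rule r1; match: 0->10, 1->2, 2->3, 3->5; deleted nodes 10; deleted edges (10,2,cv); (10,3,cv); (10,5,cv); added nodes 19, 20, 21, 22, 23, 24, 25; added edges (22,2,cv); (22,19,cv); (22,21,cv); (23,3,cv); (23,19,cv); (23,20,cv); (24,5,cv); (24,20,cv); (24,21,cv); (25,19,cv); (25,20,cv); (25,21,cv); result: nodes: 0:V, 2:V, 3:V, 5:V, 8:V, 11:T, 12:V, 13:V, 14:V, 15:T, 16:T, 17:T, 18:T, 19:V, 20:V, 21:V, 22:T, 23:T, 24:T, 25:T edges: (11,0,cv); (11,2,cv); (11,3,cv); (15,0,cv); (15,12,cv); (15,14,cv); (16,5,cv); (16,12,cv); (16,13,cv); (17,8,cv); (17,13,cv); (17,14,cv); (18,12,cv); (18,13,cv); (18,14,cv); (22,2,cv); (22,19,cv); (22,21,cv); (23,3,cv); (23,19,cv); (23,20,cv); (24,5,cv); (24,20,cv); (24,21,cv); (25,19,cv); (25,20,cv); (25,21,cv)
step 3: rule r1; match: 0->11, 1->0, 2->2, 3->3; deleted nodes 11; deleted edges (11,0,cv); (11,2,cv); (11,3,cv); added nodes 26, 27, 28, 29, 30, 31, 32; added edges (29,0,cv); (29,26,cv); (29,28,cv); (30,2,cv); (30,26,cv); (30,27,cv); (31,3,cv); (31,27,cv); (31,28,cv); (32,26,cv); (32,27,cv); (32,28,cv); result: nodes: 0:V, 2:V, 3:V, 5:V, 8:V, 12:V, 13:V, 14:V, 15:T, 16:T, 17:T, 18:T, 19:V, 20:V, 21:V, 22:T, 23:T, 24:T, 25:T, 26:V, 27:V, 28:V, 29:T, 30:T, 31:T, 32:T edges: (15,0,cv); (15,12,cv); (15,14,cv); (16,5,cv); (16,12,cv); (16,13,cv); (17,8,cv); (17,13,cv); (17,14,cv); (18,12,cv); (18,13,cv); (18,14,cv); (22,2,cv); (22,19,cv); (22,21,cv); (23,3,cv); (23,19,cv); (23,20,cv); (24,5,cv); (24,20,cv); (24,21,cv); (25,19,cv); (25,20,cv); (25,21,cv); (29,0,cv); (29,26,cv); (29,28,cv); (30,2,cv); (30,26,cv); (30,27,cv); (31,3,cv); (31,27,cv); (31,28,cv); (32,26,cv); (32,27,cv); (32,28,cv)
final:
nodes: 0:V, 2:V, 3:V, 5:V, 8:V, 12:V, 13:V, 14:V, 15:T, 16:T, 17:T, 18:T, 19:V, 20:V, 21:V, 22:T, 23:T, 24:T, 25:T, 26:V, 27:V, 28:V, 29:T, 30:T, 31:T, 32:T
edges: (15,0,cv); (15,12,cv); (15,14,cv); (16,5,cv); (16,12,cv); (16,13,cv); (17,8,cv); (17,13,cv); (17,14,cv); (18,12,cv); (18,13,cv); (18,14,cv); (22,2,cv); (22,19,cv); (22,21,cv); (23,3,cv); (23,19,cv); (23,20,cv); (24,5,cv); (24,20,cv); (24,21,cv); (25,19,cv); (25,20,cv); (25,21,cv); (29,0,cv); (29,26,cv); (29,28,cv); (30,2,cv); (30,26,cv); (30,27,cv); (31,3,cv); (31,27,cv); (31,28,cv); (32,26,cv); (32,27,cv); (32,28,cv)


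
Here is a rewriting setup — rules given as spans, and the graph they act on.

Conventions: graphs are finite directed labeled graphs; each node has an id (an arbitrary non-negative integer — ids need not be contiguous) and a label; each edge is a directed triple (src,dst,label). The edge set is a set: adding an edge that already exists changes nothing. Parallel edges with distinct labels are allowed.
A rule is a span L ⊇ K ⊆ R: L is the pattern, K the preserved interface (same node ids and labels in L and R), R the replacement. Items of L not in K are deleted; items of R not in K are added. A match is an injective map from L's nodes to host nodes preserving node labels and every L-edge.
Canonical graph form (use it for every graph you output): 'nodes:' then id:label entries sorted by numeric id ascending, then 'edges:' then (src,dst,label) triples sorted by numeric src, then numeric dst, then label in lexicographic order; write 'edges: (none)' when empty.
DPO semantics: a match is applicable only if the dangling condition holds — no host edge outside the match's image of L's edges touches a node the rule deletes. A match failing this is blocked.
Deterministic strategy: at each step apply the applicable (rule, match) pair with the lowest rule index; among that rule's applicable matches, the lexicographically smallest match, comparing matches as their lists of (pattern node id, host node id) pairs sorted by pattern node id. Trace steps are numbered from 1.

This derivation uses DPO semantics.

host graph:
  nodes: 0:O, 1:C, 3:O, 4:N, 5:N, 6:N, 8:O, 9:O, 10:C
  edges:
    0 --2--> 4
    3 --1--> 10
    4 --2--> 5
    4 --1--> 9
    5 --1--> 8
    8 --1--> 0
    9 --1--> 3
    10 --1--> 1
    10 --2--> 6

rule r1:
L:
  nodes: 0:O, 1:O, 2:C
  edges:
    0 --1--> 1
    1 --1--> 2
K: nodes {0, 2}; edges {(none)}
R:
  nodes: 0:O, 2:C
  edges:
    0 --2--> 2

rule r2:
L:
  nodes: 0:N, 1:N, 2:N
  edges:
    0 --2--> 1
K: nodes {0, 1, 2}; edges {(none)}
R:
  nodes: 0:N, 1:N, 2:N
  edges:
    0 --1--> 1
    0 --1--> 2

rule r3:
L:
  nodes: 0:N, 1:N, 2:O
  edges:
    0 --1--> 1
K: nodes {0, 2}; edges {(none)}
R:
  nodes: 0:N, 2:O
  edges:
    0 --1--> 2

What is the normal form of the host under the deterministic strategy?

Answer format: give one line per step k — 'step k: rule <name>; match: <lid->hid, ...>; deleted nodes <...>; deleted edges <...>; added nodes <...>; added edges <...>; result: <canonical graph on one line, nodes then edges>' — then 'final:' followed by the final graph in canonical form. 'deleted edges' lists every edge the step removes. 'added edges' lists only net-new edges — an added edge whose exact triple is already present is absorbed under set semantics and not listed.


step 1: rule r1; match: 0->9, 1->3, 2->10; deleted nodes 3; deleted edges (3,10,1); (9,3,1); added nodes (none); added edges (9,10,2); result: nodes: 0:O, 1:C, 4:N, 5:N, 6:N, 8:O, 9:O, 10:C edges: (0,4,2); (4,5,2); (4,9,1); (5,8,1); (8,0,1); (9,10,2); (10,1,1); (10,6,2)
step 2: rule r2; match: 0->4, 1->5, 2->6; deleted nodes (none); deleted edges (4,5,2); added nodes (none); added edges (4,5,1); (4,6,1); result: nodes: 0:O, 1:C, 4:N, 5:N, 6:N, 8:O, 9:O, 10:C edges: (0,4,2); (4,5,1); (4,6,1); (4,9,1); (5,8,1); (8,0,1); (9,10,2); (10,1,1); (10,6,2)
final:
nodes: 0:O, 1:C, 4:N, 5:N, 6:N, 8:O, 9:O, 10:C
edges: (0,4,2); (4,5,1); (4,6,1); (4,9,1); (5,8,1); (8,0,1); (9,10,2); (10,1,1); (10,6,2)


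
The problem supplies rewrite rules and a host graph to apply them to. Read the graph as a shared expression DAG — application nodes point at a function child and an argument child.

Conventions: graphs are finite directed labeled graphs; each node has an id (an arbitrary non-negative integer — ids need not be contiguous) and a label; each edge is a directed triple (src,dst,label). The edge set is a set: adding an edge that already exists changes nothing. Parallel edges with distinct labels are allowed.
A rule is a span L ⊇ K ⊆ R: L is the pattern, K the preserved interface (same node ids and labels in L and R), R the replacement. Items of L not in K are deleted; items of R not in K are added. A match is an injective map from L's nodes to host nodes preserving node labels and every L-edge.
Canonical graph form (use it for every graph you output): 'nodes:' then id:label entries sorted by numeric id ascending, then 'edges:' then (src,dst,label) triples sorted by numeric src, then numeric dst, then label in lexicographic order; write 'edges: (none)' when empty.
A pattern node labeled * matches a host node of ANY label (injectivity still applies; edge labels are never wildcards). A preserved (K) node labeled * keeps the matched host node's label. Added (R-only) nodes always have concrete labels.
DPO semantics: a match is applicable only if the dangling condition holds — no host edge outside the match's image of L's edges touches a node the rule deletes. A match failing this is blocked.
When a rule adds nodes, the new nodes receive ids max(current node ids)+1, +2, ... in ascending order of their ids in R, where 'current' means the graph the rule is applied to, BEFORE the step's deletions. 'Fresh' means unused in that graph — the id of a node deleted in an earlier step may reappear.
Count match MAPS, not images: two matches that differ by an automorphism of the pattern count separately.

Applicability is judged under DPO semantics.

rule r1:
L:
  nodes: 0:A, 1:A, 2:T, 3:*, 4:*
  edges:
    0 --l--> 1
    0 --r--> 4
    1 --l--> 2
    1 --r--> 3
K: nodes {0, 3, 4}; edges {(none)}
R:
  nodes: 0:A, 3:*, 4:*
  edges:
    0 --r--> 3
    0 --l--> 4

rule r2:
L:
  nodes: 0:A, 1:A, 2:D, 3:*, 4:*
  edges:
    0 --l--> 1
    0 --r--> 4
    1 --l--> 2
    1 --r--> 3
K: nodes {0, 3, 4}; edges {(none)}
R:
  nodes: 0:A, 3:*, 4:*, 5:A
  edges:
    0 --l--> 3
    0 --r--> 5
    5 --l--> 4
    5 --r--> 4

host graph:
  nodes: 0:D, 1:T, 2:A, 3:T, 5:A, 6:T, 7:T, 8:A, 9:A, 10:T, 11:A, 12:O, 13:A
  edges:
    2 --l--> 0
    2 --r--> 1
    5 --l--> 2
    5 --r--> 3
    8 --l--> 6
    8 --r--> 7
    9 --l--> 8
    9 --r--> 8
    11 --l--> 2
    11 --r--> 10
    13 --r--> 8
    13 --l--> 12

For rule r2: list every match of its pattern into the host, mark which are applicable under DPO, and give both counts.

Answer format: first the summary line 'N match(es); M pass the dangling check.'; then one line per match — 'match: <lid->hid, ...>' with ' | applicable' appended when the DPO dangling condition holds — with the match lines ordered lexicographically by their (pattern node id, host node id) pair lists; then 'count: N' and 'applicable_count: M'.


2 match(es); 0 pass the dangling check.
match: 0->5, 1->2, 2->0, 3->1, 4->3
match: 0->11, 1->2, 2->0, 3->1, 4->10
count: 2
applicable_count: 0


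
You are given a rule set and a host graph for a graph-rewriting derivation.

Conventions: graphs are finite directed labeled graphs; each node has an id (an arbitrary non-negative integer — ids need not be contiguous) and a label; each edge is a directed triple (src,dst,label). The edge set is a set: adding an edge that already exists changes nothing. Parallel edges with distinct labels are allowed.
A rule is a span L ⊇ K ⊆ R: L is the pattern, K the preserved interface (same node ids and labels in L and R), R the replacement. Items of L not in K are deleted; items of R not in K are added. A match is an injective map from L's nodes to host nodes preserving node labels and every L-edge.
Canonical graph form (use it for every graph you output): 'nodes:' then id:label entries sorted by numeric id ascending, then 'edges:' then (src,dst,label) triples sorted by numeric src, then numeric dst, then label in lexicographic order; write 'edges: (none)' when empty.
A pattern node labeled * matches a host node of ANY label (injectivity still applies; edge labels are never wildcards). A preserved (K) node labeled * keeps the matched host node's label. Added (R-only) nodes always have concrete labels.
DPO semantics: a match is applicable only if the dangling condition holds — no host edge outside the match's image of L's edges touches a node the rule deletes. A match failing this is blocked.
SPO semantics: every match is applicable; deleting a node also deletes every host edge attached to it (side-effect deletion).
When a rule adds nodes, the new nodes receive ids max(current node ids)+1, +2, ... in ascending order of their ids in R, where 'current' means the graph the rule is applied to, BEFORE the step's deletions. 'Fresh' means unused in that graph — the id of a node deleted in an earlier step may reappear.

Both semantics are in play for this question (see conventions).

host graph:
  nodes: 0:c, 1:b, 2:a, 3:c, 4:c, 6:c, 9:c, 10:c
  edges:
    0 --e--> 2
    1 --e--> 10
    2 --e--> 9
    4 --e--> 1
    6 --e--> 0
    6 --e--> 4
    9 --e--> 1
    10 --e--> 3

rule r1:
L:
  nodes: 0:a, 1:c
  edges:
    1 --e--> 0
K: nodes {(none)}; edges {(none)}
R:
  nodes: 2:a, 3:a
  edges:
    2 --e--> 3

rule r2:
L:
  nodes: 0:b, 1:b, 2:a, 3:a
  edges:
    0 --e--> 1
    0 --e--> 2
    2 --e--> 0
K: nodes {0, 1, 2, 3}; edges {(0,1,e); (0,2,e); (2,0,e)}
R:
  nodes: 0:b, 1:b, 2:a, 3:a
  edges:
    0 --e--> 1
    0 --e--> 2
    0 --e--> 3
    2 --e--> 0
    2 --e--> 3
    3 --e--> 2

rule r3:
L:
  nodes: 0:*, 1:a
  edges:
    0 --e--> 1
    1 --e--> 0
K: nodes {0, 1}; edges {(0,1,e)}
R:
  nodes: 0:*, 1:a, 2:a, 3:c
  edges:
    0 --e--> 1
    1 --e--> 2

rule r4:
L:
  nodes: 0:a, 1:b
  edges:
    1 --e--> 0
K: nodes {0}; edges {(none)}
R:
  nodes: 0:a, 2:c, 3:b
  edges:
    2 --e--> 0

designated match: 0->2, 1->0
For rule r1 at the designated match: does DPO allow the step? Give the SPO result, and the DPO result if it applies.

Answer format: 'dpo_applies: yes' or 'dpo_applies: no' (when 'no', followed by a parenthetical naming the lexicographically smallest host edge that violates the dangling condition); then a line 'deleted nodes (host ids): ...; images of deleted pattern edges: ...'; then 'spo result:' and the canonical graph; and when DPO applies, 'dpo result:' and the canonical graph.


dpo_applies: no
(the rule deletes node 2, which keeps host edge (2,9,e) outside the match image — the dangling condition fails, DPO blocks; SPO proceeds and side-deletes such edges)
deleted nodes (host ids): 0, 2; images of deleted pattern edges: (0,2,e)
spo result:
nodes: 1:b, 3:c, 4:c, 6:c, 9:c, 10:c, 11:a, 12:a
edges: (1,10,e); (4,1,e); (6,4,e); (9,1,e); (10,3,e); (11,12,e)


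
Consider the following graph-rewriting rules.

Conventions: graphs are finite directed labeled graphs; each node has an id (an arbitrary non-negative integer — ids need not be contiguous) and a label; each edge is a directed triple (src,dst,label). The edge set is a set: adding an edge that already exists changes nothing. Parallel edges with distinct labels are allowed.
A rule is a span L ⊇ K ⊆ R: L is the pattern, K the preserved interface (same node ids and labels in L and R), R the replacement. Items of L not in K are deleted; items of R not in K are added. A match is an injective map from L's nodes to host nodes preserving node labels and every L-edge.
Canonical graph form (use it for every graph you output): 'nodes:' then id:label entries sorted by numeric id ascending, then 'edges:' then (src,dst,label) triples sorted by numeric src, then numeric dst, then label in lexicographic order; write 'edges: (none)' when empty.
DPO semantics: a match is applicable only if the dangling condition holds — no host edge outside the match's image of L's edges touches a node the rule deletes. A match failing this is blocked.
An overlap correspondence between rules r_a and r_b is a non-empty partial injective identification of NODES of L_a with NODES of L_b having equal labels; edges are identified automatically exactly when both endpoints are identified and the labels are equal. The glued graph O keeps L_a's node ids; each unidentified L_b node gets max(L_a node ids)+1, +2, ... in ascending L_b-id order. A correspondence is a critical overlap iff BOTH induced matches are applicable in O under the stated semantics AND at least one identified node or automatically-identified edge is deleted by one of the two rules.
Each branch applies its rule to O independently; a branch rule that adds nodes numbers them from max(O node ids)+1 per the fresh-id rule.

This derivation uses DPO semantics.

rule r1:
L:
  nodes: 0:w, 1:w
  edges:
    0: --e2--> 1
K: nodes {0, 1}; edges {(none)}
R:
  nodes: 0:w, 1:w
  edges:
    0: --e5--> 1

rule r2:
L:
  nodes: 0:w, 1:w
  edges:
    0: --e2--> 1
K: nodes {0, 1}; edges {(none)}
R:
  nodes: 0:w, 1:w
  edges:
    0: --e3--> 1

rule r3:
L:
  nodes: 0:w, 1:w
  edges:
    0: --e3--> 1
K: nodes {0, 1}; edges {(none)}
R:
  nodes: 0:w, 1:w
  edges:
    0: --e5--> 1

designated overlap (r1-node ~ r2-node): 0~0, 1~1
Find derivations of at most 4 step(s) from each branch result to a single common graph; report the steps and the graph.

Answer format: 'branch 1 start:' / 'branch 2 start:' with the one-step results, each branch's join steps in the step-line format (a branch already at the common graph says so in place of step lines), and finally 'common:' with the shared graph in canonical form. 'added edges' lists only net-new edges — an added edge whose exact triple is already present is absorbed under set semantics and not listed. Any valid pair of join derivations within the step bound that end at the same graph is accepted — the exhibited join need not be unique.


branch 1 start:
nodes: 0:w, 1:w
edges: (0,1,e5)
branch 2 start:
nodes: 0:w, 1:w
edges: (0,1,e3)
branch 1: already at the common graph (0 steps)
branch 2 step 1: rule r3; match: 0->0, 1->1; deleted nodes (none); deleted edges (0,1,e3); added nodes (none); added edges (0,1,e5); result: nodes: 0:w, 1:w edges: (0,1,e5)
common:
nodes: 0:w, 1:w
edges: (0,1,e5)


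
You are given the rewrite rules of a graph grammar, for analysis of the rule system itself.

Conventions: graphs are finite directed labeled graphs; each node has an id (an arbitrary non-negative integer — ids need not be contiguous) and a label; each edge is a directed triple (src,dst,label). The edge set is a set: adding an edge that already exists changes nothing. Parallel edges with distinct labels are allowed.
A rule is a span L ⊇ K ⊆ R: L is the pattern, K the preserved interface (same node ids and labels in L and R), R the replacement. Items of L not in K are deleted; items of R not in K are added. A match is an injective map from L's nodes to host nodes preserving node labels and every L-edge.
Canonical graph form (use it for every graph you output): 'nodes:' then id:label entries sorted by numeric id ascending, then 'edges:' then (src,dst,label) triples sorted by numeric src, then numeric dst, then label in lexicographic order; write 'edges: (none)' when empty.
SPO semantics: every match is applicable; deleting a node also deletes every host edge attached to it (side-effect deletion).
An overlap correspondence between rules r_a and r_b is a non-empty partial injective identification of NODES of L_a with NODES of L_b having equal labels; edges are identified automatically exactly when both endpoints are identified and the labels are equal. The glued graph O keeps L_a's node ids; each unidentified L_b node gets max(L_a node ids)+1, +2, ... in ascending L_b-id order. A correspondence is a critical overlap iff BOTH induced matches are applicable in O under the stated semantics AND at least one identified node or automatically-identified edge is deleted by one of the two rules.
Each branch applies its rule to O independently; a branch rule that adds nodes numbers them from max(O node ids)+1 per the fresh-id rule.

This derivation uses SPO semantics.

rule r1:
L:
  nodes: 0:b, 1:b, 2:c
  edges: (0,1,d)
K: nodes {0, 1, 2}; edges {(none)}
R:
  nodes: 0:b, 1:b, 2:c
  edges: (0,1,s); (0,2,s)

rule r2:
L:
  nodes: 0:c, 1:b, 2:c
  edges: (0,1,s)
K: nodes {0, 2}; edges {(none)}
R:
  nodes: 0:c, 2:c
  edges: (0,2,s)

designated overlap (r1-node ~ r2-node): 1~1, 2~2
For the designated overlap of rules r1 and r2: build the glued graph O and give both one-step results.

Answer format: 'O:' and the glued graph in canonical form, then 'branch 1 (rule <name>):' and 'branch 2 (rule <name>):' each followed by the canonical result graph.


O:
nodes: 0:b, 1:b, 2:c, 3:c
edges: (0,1,d); (3,1,s)
branch 1 (rule r1):
nodes: 0:b, 1:b, 2:c, 3:c
edges: (0,1,s); (0,2,s); (3,1,s)
branch 2 (rule r2):
nodes: 0:b, 2:c, 3:c
edges: (3,2,s)


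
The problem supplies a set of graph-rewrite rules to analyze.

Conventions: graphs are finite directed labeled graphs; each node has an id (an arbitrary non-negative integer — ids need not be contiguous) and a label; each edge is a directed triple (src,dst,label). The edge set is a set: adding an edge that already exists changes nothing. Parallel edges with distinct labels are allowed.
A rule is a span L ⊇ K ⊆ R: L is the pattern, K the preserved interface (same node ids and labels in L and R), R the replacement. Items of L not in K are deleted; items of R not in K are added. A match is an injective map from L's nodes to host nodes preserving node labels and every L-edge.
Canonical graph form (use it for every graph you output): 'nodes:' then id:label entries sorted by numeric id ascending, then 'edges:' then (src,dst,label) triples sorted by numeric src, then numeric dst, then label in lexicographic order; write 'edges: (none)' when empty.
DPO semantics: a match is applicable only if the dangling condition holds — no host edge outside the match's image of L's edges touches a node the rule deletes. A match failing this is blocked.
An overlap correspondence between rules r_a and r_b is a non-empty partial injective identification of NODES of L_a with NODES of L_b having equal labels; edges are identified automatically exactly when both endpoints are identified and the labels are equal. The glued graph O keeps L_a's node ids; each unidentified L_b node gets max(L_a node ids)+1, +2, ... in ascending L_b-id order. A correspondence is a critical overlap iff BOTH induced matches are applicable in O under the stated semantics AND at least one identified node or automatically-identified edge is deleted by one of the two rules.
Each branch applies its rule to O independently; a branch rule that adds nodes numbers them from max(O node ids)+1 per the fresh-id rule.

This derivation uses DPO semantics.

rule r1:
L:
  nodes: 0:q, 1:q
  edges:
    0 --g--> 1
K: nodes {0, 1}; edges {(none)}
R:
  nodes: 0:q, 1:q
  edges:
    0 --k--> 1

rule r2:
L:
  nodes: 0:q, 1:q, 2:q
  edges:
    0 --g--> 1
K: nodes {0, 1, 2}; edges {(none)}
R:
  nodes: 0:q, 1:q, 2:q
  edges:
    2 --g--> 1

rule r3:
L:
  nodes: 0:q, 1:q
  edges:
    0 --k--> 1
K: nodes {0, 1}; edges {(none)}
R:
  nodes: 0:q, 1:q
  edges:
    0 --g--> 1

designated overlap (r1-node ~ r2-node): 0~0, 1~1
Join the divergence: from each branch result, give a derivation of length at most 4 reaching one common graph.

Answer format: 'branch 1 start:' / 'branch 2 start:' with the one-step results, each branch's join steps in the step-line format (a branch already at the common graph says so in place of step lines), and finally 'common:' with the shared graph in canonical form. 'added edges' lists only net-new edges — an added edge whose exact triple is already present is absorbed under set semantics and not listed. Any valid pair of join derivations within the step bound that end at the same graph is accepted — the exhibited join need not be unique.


branch 1 start:
nodes: 0:q, 1:q, 2:q
edges: (0,1,k)
branch 2 start:
nodes: 0:q, 1:q, 2:q
edges: (2,1,g)
branch 1 step 1: rule r3; match: 0->0, 1->1; deleted nodes (none); deleted edges (0,1,k); added nodes (none); added edges (0,1,g); result: nodes: 0:q, 1:q, 2:q edges: (0,1,g)
branch 2 step 1: rule r2; match: 0->2, 1->1, 2->0; deleted nodes (none); deleted edges (2,1,g); added nodes (none); added edges (0,1,g); result: nodes: 0:q, 1:q, 2:q edges: (0,1,g)
common:
nodes: 0:q, 1:q, 2:q
edges: (0,1,g)


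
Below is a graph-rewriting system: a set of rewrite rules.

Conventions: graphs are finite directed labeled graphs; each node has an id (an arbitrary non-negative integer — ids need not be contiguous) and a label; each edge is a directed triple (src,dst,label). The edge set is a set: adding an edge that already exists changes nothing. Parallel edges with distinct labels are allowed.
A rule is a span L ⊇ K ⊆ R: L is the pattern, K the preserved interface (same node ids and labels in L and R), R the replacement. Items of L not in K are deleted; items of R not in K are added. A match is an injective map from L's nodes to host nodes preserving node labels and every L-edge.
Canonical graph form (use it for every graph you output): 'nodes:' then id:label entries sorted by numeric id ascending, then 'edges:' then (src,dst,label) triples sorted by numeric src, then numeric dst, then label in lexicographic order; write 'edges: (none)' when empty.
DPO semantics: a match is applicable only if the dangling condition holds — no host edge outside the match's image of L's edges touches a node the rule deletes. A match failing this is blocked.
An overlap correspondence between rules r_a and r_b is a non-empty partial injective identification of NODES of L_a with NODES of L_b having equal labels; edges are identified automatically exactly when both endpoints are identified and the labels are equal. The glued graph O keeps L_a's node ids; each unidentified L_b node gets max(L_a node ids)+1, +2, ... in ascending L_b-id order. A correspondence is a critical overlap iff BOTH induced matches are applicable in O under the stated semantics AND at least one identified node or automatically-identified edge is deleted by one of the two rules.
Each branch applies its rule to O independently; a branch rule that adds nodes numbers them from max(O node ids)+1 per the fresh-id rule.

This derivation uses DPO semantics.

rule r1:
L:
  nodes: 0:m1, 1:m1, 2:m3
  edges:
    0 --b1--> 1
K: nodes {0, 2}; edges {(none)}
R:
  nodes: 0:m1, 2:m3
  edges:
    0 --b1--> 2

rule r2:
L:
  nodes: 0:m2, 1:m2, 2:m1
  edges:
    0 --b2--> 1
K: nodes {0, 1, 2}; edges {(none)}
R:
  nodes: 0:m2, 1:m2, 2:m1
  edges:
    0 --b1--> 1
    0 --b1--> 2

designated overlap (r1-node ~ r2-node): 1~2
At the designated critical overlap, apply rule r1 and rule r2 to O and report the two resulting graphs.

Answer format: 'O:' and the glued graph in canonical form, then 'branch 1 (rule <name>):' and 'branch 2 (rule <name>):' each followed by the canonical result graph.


O:
nodes: 0:m1, 1:m1, 2:m3, 3:m2, 4:m2
edges: (0,1,b1); (3,4,b2)
branch 1 (rule r1):
nodes: 0:m1, 2:m3, 3:m2, 4:m2
edges: (0,2,b1); (3,4,b2)
branch 2 (rule r2):
nodes: 0:m1, 1:m1, 2:m3, 3:m2, 4:m2
edges: (0,1,b1); (3,1,b1); (3,4,b1)


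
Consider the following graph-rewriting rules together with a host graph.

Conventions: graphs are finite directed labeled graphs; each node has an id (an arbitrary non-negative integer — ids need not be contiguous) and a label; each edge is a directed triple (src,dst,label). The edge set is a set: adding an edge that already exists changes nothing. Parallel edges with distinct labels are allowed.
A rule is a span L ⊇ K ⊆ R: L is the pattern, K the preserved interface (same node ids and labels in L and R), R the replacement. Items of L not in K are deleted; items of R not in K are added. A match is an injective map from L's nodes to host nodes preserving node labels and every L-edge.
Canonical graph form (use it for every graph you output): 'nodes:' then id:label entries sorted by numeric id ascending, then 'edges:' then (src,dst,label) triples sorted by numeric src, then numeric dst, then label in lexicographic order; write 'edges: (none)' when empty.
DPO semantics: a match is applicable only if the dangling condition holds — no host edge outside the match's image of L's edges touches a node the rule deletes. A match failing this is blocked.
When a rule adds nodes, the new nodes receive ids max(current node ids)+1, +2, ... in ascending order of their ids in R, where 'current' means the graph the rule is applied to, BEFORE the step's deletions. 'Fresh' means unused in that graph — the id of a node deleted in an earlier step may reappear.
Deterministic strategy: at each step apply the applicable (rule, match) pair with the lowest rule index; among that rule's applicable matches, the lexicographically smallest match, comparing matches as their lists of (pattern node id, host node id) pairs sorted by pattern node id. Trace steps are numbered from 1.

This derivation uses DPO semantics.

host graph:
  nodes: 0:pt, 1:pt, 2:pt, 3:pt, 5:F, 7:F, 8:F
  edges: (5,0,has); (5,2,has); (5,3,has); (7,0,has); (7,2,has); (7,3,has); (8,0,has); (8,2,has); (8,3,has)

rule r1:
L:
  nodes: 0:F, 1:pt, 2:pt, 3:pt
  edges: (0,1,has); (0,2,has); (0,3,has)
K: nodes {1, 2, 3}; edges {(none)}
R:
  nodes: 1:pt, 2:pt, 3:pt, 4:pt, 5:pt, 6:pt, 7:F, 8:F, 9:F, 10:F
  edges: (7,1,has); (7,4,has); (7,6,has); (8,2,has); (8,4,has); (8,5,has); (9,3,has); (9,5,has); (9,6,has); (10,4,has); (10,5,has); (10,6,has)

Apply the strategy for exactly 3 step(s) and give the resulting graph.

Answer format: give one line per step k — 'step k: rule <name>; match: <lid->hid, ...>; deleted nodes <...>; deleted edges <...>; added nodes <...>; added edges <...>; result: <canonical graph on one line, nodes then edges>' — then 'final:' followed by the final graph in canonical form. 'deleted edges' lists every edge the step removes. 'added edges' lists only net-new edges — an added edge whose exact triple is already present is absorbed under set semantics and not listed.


step 1: rule r1; match: 0->5, 1->0, 2->2, 3->3; deleted nodes 5; deleted edges (5,0,has); (5,2,has); (5,3,has); added nodes 9, 10, 11, 12, 13, 14, 15; added edges (12,0,has); (12,9,has); (12,11,has); (13,2,has); (13,9,has); (13,10,has); (14,3,has); (14,10,has); (14,11,has); (15,9,has); (15,10,has); (15,11,has); result: nodes: 0:pt, 1:pt, 2:pt, 3:pt, 7:F, 8:F, 9:pt, 10:pt, 11:pt, 12:F, 13:F, 14:F, 15:F edges: (7,0,has); (7,2,has); (7,3,has); (8,0,has); (8,2,has); (8,3,has); (12,0,has); (12,9,has); (12,11,has); (13,2,has); (13,9,has); (13,10,has); (14,3,has); (14,10,has); (14,11,has); (15,9,has); (15,10,has); (15,11,has)
step 2: rule r1; match: 0->7, 1->0, 2->2, 3->3; deleted nodes 7; deleted edges (7,0,has); (7,2,has); (7,3,has); added nodes 16, 17, 18, 19, 20, 21, 22; added edges (19,0,has); (19,16,has); (19,18,has); (20,2,has); (20,16,has); (20,17,has); (21,3,has); (21,17,has); (21,18,has); (22,16,has); (22,17,has); (22,18,has); result: nodes: 0:pt, 1:pt, 2:pt, 3:pt, 8:F, 9:pt, 10:pt, 11:pt, 12:F, 13:F, 14:F, 15:F, 16:pt, 17:pt, 18:pt, 19:F, 20:F, 21:F, 22:F edges: (8,0,has); (8,2,has); (8,3,has); (12,0,has); (12,9,has); (12,11,has); (13,2,has); (13,9,has); (13,10,has); (14,3,has); (14,10,has); (14,11,has); (15,9,has); (15,10,has); (15,11,has); (19,0,has); (19,16,has); (19,18,has); (20,2,has); (20,16,has); (20,17,has); (21,3,has); (21,17,has); (21,18,has); (22,16,has); (22,17,has); (22,18,has)
step 3: rule r1; match: 0->8, 1->0, 2->2, 3->3; deleted nodes 8; deleted edges (8,0,has); (8,2,has); (8,3,has); added nodes 23, 24, 25, 26, 27, 28, 29; added edges (26,0,has); (26,23,has); (26,25,has); (27,2,has); (27,23,has); (27,24,has); (28,3,has); (28,24,has); (28,25,has); (29,23,has); (29,24,has); (29,25,has); result: nodes: 0:pt, 1:pt, 2:pt, 3:pt, 9:pt, 10:pt, 11:pt, 12:F, 13:F, 14:F, 15:F, 16:pt, 17:pt, 18:pt, 19:F, 20:F, 21:F, 22:F, 23:pt, 24:pt, 25:pt, 26:F, 27:F, 28:F, 29:F edges: (12,0,has); (12,9,has); (12,11,has); (13,2,has); (13,9,has); (13,10,has); (14,3,has); (14,10,has); (14,11,has); (15,9,has); (15,10,has); (15,11,has); (19,0,has); (19,16,has); (19,18,has); (20,2,has); (20,16,has); (20,17,has); (21,3,has); (21,17,has); (21,18,has); (22,16,has); (22,17,has); (22,18,has); (26,0,has); (26,23,has); (26,25,has); (27,2,has); (27,23,has); (27,24,has); (28,3,has); (28,24,has); (28,25,has); (29,23,has); (29,24,has); (29,25,has)
final:
nodes: 0:pt, 1:pt, 2:pt, 3:pt, 9:pt, 10:pt, 11:pt, 12:F, 13:F, 14:F, 15:F, 16:pt, 17:pt, 18:pt, 19:F, 20:F, 21:F, 22:F, 23:pt, 24:pt, 25:pt, 26:F, 27:F, 28:F, 29:F
edges: (12,0,has); (12,9,has); (12,11,has); (13,2,has); (13,9,has); (13,10,has); (14,3,has); (14,10,has); (14,11,has); (15,9,has); (15,10,has); (15,11,has); (19,0,has); (19,16,has); (19,18,has); (20,2,has); (20,16,has); (20,17,has); (21,3,has); (21,17,has); (21,18,has); (22,16,has); (22,17,has); (22,18,has); (26,0,has); (26,23,has); (26,25,has); (27,2,has); (27,23,has); (27,24,has); (28,3,has); (28,24,has); (28,25,has); (29,23,has); (29,24,has); (29,25,has)
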